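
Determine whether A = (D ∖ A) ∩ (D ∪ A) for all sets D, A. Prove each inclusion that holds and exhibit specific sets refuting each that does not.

(⊆) This inclusion fails. Take D = ∅, A = {1}; then 1 ∈ A but 1 ∉ (D ∖ A) ∩ (D ∪ A).

(⊇) This inclusion fails. Take D = {1}, A = ∅; then 1 ∈ (D ∖ A) ∩ (D ∪ A) but 1 ∉ A.

Neither inclusion holds.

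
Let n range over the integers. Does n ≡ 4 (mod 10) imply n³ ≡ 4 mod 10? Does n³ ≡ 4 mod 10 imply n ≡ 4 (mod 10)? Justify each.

[⇐] For the converse, argue contrapositively. If n ≢ 4 (mod 10), then n is congruent to one of 0, 1, 2, 3, 5, 6, 7, 8, 9 modulo 10, and these give n³ ≡ 0, 1, 8, 7, 5, 6, 3, 2, 9 respectively — never 4.

[⇒] Suppose n ≡ 4 (mod 10). Write n = 10j + 4. Then (10j + 4)³ = 1000j³ + 1200j² + 480j + 64 = 10(100j³ + 120j² + 48j + 6) + 4, so n³ ≡ 4 (mod 10).

Both directions hold.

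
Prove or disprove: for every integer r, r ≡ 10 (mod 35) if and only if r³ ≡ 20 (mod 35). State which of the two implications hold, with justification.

[⇒] Suppose r ≡ 10 (mod 35). Write r = 35j + 10. Then (35j + 10)³ = 42875j³ + 36750j² + 10500j + 1000 = 35(1225j³ + 1050j² + 300j + 28) + 20, so r³ ≡ 20 (mod 35).

[⇐] This fails: take r = 5. Then 5³ = 125 ≡ 20 (mod 35), yet 5 ≡ 5 (mod 35), not 10.

Not equivalent: only (⇒) holds.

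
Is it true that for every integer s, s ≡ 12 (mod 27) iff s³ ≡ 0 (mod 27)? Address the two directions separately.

Forward direction. Suppose s ≡ 12 (mod 27). Write s = 27j + 12. Then (27j + 12)³ = 19683j³ + 26244j² + 11664j + 1728 = 27(729j³ + 972j² + 432j + 64) + 0, so s³ ≡ 0 (mod 27).

Converse. This fails: take s = 0. Then 0³ = 0 ≡ 0 (mod 27), yet 0 ≡ 0 (mod 27), not 12.

(⇒) holds; (⇐) fails.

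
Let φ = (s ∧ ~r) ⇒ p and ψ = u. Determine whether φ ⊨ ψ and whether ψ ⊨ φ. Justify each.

Neither direction holds.

Forward direction. This fails. Under u = F, p = F, r = F, s = F, the left side is true but the right side is false.

Converse. This fails. Under u = T, p = F, r = F, s = T, the left side is false but the right side is true.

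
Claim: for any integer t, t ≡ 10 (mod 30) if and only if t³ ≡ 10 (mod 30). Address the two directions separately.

Forward direction. Suppose t ≡ 10 (mod 30). Write t = 30j + 10. Then (30j + 10)³ = 27000j³ + 27000j² + 9000j + 1000 = 30(900j³ + 900j² + 300j + 33) + 10, so t³ ≡ 10 (mod 30).

Converse. Suppose t³ ≡ 10 (mod 30). The only residue r in {0, …, 29} with r³ ≡ 10 (mod 30) is r = 10, so t ≡ 10 (mod 30).

The biconditional holds.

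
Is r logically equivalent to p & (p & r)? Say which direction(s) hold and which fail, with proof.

Only the reverse direction holds.

(⇒) This fails. Under r = T, p = F, the left side is true but the right side is false.

(⇐) Assume the antecedent. If r is true, r reduces to true regardless of the other variables. If r is false, the antecedent cannot hold. Either way r holds.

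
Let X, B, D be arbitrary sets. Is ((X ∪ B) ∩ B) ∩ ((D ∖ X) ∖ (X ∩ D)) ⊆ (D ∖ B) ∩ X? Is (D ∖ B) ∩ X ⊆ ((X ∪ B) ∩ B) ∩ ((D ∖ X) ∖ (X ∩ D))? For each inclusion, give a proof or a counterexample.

(⊆) fails and (⊇) fails.

Forward inclusion. This inclusion fails. Take X = ∅, B = {1}, D = {1}; then 1 ∈ ((X ∪ B) ∩ B) ∩ ((D ∖ X) ∖ (X ∩ D)) but 1 ∉ (D ∖ B) ∩ X.

Reverse inclusion. This inclusion fails. Take X = {1}, B = ∅, D = {1}; then 1 ∈ (D ∖ B) ∩ X but 1 ∉ ((X ∪ B) ∩ B) ∩ ((D ∖ X) ∖ (X ∩ D)).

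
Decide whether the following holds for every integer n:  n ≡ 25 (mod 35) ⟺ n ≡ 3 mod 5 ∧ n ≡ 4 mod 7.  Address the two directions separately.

(⟹) This fails: n = 25 gives 25 ≡ 25 (mod 35) but 25 ≡ 0 (mod 5), so the conjunction on the right does not hold.

(⟸) This fails: n = 18 satisfies both congruences on the right (18 ≡ 3 mod 5 and 18 ≡ 4 mod 7) yet 18 ≡ 18 (mod 35), not 25.

(⇒) fails and (⇐) fails.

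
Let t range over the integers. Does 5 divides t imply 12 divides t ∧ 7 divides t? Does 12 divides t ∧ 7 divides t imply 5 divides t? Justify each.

Both directions fail.

Forward direction. This fails: take t = 5. Certainly 5 ∣ 5, but 12 ∤ 5.

Converse. This fails: take t = 84. Both 12 ∣ 84 and 7 ∣ 84, yet 84 is not a multiple of 5 (since 84 = 16·5 + 4), so 5 ∤ 84.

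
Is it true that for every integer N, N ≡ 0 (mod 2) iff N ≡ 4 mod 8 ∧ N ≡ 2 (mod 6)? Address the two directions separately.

Forward direction. This fails: N = 0 gives 0 ≡ 0 (mod 2) but 0 ≡ 0 (mod 8), so the conjunction on the right does not hold.

Converse. If N ≡ 4 (mod 8) and N ≡ 2 (mod 6), then by the Chinese remainder theorem N ≡ 20 (mod 24). Since 20 ≡ 0 (mod 2) and 2 ∣ 24, we get N ≡ 0 (mod 2).

Only the reverse direction holds.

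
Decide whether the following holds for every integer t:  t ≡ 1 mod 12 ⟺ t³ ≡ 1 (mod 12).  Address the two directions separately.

(→) Suppose t ≡ 1 mod 12. Write t = 12j + 1. Then (12j + 1)³ = 1728j³ + 432j² + 36j + 1 = 12(144j³ + 36j² + 3j) + 1, so t³ ≡ 1 (mod 12).

(←) Conversely, suppose t³ ≡ 1 (mod 12). The only residue r in {0, …, 11} with r³ ≡ 1 (mod 12) is r = 1, so t ≡ 1 (mod 12).

Equivalent; both directions hold.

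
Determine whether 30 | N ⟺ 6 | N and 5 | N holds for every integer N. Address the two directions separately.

(⇒) If 30 ∣ N, write N = 30q. Since 30 = 5·6, N = 6·(5q), so 6 ∣ N; and since 30 = 6·5, N = 5·(6q), so 5 ∣ N.

(⇐) Suppose 6 ∣ N and 5 ∣ N. Any common multiple of 6 and 5 is a multiple of their lcm; here gcd(6, 5) = 1, so lcm(6, 5) = 6·5 = 30, so 30 ∣ N.

Equivalent; both directions hold.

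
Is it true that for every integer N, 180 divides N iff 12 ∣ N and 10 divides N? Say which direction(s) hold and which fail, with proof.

(→) If 180 ∣ N, write N = 180q. Since 180 = 15·12, N = 12·(15q), so 12 ∣ N; and since 180 = 18·10, N = 10·(18q), so 10 ∣ N.

(←) This fails: take N = 60. Both 12 ∣ 60 and 10 ∣ 60, yet 60 is not a multiple of 180 (since 60 = 0·180 + 60), so 180 ∤ 60.

Only the forward implication holds.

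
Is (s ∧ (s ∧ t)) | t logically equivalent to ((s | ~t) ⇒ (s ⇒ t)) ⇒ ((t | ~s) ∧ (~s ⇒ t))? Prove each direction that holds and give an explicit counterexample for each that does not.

[⇐] This fails. Under t = F, s = T, the left side is false but the right side is true.

[⇒] Assume the antecedent. If t is true, the consequent reduces to true regardless of the other variables. If t is false, the antecedent cannot hold. Either way the consequent holds.

Not equivalent: only (⇒) holds.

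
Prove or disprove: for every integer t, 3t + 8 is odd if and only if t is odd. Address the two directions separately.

(⇒) Suppose 3t + 8 is odd. Since 3 is odd, 3t and t have the same parity, so 3t + 8 ≡ t + 8 (mod 2). As 8 is even, 3t + 8 is odd exactly when t is odd. Thus t is odd.

(⇐) Conversely, suppose t is odd; write t = 2j + 1. Then 3t + 8 = 3·(2j + 1) + 8 = 2·3j + 11, which is odd.

The biconditional holds.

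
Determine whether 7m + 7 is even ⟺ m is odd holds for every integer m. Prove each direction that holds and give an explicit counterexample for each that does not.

(→) Suppose 7m + 7 is even. Since 7 is odd, 7m and m have the same parity, so 7m + 7 ≡ m + 7 (mod 2). As 7 is odd, 7m + 7 is even exactly when m is odd. Thus m is odd.

(←) Conversely, suppose m is odd; write m = 2j + 1. Then 7m + 7 = 7·(2j + 1) + 7 = 2·7j + 14, which is even.

The biconditional holds.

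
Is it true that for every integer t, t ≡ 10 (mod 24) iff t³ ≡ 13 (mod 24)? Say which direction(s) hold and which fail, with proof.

(⇒) fails and (⇐) fails.

(→) This fails: take t = 10. Then 10 ≡ 10 (mod 24), but 10³ = 1000 ≡ 16 (mod 24), not 13.

(←) This fails: take t = 13. Then 13³ = 2197 ≡ 13 (mod 24), yet 13 ≡ 13 (mod 24), not 10.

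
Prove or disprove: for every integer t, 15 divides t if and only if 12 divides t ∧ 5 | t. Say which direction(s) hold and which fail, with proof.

[⇐] Suppose 12 ∣ t and 5 ∣ t. Any common multiple of 12 and 5 is a multiple of their lcm; here gcd(12, 5) = 1, so lcm(12, 5) = 12·5 = 60, so 60 ∣ t. Since 15 ∣ 60, it follows that 15 ∣ t.

[⇒] This fails: take t = 15. Certainly 15 ∣ 15, but 12 ∤ 15.

Not equivalent: only (⇐) holds.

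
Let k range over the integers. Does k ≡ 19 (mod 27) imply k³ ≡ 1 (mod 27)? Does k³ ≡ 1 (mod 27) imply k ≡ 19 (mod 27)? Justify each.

Not equivalent: only (⇒) holds.

[⇐] This fails: take k = 1. Then 1³ = 1 ≡ 1 (mod 27), yet 1 ≡ 1 (mod 27), not 19.

[⇒] Suppose k ≡ 19 (mod 27). Write k = 27j + 19. Then (27j + 19)³ = 19683j³ + 41553j² + 29241j + 6859 = 27(729j³ + 1539j² + 1083j + 254) + 1, so k³ ≡ 1 (mod 27).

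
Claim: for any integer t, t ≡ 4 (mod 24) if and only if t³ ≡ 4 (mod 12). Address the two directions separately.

(→) Suppose t ≡ 4 (mod 24). Then t³ ≡ 4³ = 64 (mod 24), and since 12 ∣ 24, also t³ ≡ 4 (mod 12).

(←) This fails: take t = 10. Then 10³ = 1000 ≡ 4 (mod 12), yet 10 ≡ 10 (mod 24), not 4.

Only the forward implication holds.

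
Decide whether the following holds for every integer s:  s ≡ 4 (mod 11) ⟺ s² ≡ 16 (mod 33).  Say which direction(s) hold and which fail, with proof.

(⇒) This fails: take s = 15. Then 15 ≡ 4 (mod 11), but 15² = 225 ≡ 27 (mod 33), not 16.

(⇐) This fails: take s = 7. Then 7² = 49 ≡ 16 (mod 33), yet 7 ≡ 7 (mod 11), not 4.

Both directions fail.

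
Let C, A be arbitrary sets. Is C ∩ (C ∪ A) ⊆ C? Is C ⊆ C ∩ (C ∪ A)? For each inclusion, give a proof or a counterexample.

(⟹) Let x ∈ C ∩ (C ∪ A). Then either x ∈ C and x ∉ A; or x ∈ C ∩ A. In each case x ∈ C, so C ∩ (C ∪ A) ⊆ C.

(⟸) Let x ∈ C. Then either x ∈ C and x ∉ A; or x ∈ C ∩ A. In each case x ∈ C ∩ (C ∪ A), so C ⊆ C ∩ (C ∪ A).

The two sets are equal.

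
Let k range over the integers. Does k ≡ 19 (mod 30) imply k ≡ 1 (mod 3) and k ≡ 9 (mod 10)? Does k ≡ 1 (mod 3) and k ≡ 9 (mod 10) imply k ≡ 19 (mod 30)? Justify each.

The biconditional holds.

[⇒] Suppose k ≡ 19 (mod 30); write k = 30j + 19. Since 3 ∣ 30, reducing mod 3 gives k ≡ 19 ≡ 1 (mod 3); since 10 ∣ 30, reducing mod 10 gives k ≡ 19 ≡ 9 (mod 10).

[⇐] Conversely, if k ≡ 1 (mod 3) and k ≡ 9 (mod 10), then by the Chinese remainder theorem k ≡ 19 (mod 30). This is exactly k ≡ 19 (mod 30).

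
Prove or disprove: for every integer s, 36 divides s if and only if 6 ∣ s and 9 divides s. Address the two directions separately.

[⇐] This fails: take s = 18. Both 6 ∣ 18 and 9 ∣ 18, yet 18 is not a multiple of 36 (since 18 = 0·36 + 18), so 36 ∤ 18.

[⇒] If 36 ∣ s, write s = 36q. Since 36 = 6·6, s = 6·(6q), so 6 ∣ s; and since 36 = 4·9, s = 9·(4q), so 9 ∣ s.

The forward direction holds; the converse fails.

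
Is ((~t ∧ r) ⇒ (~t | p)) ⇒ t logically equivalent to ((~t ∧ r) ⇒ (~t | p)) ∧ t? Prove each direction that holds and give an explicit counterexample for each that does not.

Both directions hold.

(⟹) Assume the antecedent. If r is true, the antecedent forces (r = T, p = F, t = T) or (r = T, p = T, t = T), and ((~t ∧ r) ⇒ (~t | p)) ∧ t holds there. If r is false, the antecedent forces (r = F, p = F, t = T) or (r = F, p = T, t = T), and ((~t ∧ r) ⇒ (~t | p)) ∧ t holds there. Either way ((~t ∧ r) ⇒ (~t | p)) ∧ t holds.

(⟸) Assume the antecedent. If r is true, the antecedent forces (r = T, p = F, t = T) or (r = T, p = T, t = T), and ((~t ∧ r) ⇒ (~t | p)) ⇒ t holds there. If r is false, the antecedent forces (r = F, p = F, t = T) or (r = F, p = T, t = T), and ((~t ∧ r) ⇒ (~t | p)) ⇒ t holds there. Either way ((~t ∧ r) ⇒ (~t | p)) ⇒ t holds.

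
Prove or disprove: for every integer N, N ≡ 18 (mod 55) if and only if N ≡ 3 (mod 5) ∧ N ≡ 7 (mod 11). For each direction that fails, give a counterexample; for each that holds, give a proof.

(⟸) If N ≡ 3 (mod 5) and N ≡ 7 (mod 11), then by the Chinese remainder theorem N ≡ 18 (mod 55). This is exactly N ≡ 18 (mod 55).

(⟹) Suppose N ≡ 18 (mod 55); write N = 55j + 18. Since 5 ∣ 55, reducing mod 5 gives N ≡ 18 ≡ 3 (mod 5); since 11 ∣ 55, reducing mod 11 gives N ≡ 18 ≡ 7 (mod 11).

Both implications hold.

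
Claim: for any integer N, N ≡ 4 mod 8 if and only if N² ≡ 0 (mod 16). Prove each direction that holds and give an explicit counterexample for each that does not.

Only the forward direction holds.

(→) Suppose N ≡ 4 (mod 8). Working modulo 16, N ∈ {4, 12}; for each such r, r² ≡ 0 (mod 16).

(←) This fails: take N = 0. Then 0² = 0 ≡ 0 (mod 16), yet 0 ≡ 0 (mod 8), not 4.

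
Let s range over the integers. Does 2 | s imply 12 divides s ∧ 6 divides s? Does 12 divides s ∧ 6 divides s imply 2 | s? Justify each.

(→) This fails: take s = 2. Certainly 2 ∣ 2, but 12 ∤ 2.

(←) Suppose 12 ∣ s and 6 ∣ s. Any common multiple of 12 and 6 is a multiple of their lcm; here lcm(12, 6) = 12·6/gcd(12, 6) = 72/6 = 12, so 12 ∣ s. Since 2 ∣ 12, it follows that 2 ∣ s.

The forward direction fails; the converse holds.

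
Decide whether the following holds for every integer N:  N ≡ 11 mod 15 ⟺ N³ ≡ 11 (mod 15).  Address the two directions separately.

(→) Suppose N ≡ 11 mod 15. Write N = 15j + 11. Then (15j + 11)³ = 3375j³ + 7425j² + 5445j + 1331 = 15(225j³ + 495j² + 363j + 88) + 11, so N³ ≡ 11 (mod 15).

(←) Conversely, suppose N³ ≡ 11 (mod 15). The only residue r in {0, …, 14} with r³ ≡ 11 (mod 15) is r = 11, so N ≡ 11 (mod 15).

Both implications hold.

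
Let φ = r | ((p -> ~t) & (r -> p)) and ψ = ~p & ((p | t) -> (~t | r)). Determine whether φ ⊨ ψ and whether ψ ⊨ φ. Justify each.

(⇒) fails; (⇐) holds.

(⟸) Assume the antecedent. If p is true, the antecedent cannot hold. If p is false, r | ((p -> ~t) & (r -> p)) reduces to true regardless of the other variables. Either way r | ((p -> ~t) & (r -> p)) holds.

(⟹) This fails. Under p = T, t = F, r = F, the left side is true but the right side is false.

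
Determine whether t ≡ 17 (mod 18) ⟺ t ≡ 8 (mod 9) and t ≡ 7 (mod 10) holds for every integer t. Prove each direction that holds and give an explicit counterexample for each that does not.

(→) This fails: t = 35 gives 35 ≡ 17 (mod 18) but 35 ≡ 5 (mod 10), so the conjunction on the right does not hold.

(←) Conversely, if t ≡ 8 (mod 9) and t ≡ 7 (mod 10), then by the Chinese remainder theorem t ≡ 17 (mod 90). Since 17 ≡ 17 (mod 18) and 18 ∣ 90, we get t ≡ 17 (mod 18).

The forward direction fails; the converse holds.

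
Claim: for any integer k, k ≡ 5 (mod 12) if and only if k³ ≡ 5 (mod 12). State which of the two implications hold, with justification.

(→) Suppose k ≡ 5 (mod 12). Write k = 12j + 5. Then (12j + 5)³ = 1728j³ + 2160j² + 900j + 125 = 12(144j³ + 180j² + 75j + 10) + 5, so k³ ≡ 5 (mod 12).

(←) For the converse, argue contrapositively. If k ≢ 5 (mod 12), then k is congruent to one of 0, 1, 2, 3, 4, 6, 7, 8, 9, 10, 11 modulo 12, and these give k³ ≡ 0, 1, 8, 3, 4, 0, 7, 8, 9, 4, 11 respectively — never 5.

Both directions hold; the statement is true.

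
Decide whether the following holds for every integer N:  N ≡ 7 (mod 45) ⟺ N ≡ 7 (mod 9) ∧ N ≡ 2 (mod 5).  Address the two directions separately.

Both implications hold.

Forward direction. Suppose N ≡ 7 (mod 45); write N = 45j + 7. Since 9 ∣ 45, reducing mod 9 gives N ≡ 7 (mod 9); since 5 ∣ 45, reducing mod 5 gives N ≡ 7 ≡ 2 (mod 5).

Converse. If N ≡ 7 (mod 9) and N ≡ 2 (mod 5), then by the Chinese remainder theorem N ≡ 7 (mod 45). This is exactly N ≡ 7 (mod 45).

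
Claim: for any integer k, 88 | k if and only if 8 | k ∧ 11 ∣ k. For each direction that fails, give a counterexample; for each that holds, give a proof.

(→) If 88 ∣ k, write k = 88q. Since 88 = 11·8, k = 8·(11q), so 8 ∣ k; and since 88 = 8·11, k = 11·(8q), so 11 ∣ k.

(←) Suppose 8 ∣ k and 11 ∣ k. Any common multiple of 8 and 11 is a multiple of their lcm; here gcd(8, 11) = 1, so lcm(8, 11) = 8·11 = 88, so 88 ∣ k.

Equivalent; both directions hold.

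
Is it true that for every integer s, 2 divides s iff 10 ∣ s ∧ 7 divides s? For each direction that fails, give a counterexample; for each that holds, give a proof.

Forward direction. This fails: take s = 2. Certainly 2 ∣ 2, but 10 ∤ 2.

Converse. Suppose 10 ∣ s and 7 ∣ s. Any common multiple of 10 and 7 is a multiple of their lcm; here gcd(10, 7) = 1, so lcm(10, 7) = 10·7 = 70, so 70 ∣ s. Since 2 ∣ 70, it follows that 2 ∣ s.

Only the reverse direction holds.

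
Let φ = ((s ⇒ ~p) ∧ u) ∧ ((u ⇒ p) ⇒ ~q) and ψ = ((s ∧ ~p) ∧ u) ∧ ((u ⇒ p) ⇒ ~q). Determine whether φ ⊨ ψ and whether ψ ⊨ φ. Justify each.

(→) This fails. Under u = T, p = F, s = F, q = F, the left side is true but the right side is false.

(←) Assume the antecedent. If u is true, the antecedent forces (u = T, p = F, s = T, q = F) or (u = T, p = F, s = T, q = T), and the consequent holds there. If u is false, the antecedent cannot hold. Either way the consequent holds.

The forward direction fails; the converse holds.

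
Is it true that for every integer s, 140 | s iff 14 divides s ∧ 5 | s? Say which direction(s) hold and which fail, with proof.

Only the forward direction holds.

Forward direction. If 140 ∣ s, write s = 140q. Since 140 = 10·14, s = 14·(10q), so 14 ∣ s; and since 140 = 28·5, s = 5·(28q), so 5 ∣ s.

Converse. This fails: take s = 70. Both 14 ∣ 70 and 5 ∣ 70, yet 70 is not a multiple of 140 (since 70 = 0·140 + 70), so 140 ∤ 70.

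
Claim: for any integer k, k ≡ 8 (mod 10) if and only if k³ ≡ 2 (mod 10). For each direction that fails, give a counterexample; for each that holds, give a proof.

(⇐) Suppose k³ ≡ 2 (mod 10). The only residue r in {0, …, 9} with r³ ≡ 2 (mod 10) is r = 8, so k ≡ 8 (mod 10).

(⇒) Suppose k ≡ 8 (mod 10). Write k = 10j + 8. Then (10j + 8)³ = 1000j³ + 2400j² + 1920j + 512 = 10(100j³ + 240j² + 192j + 51) + 2, so k³ ≡ 2 (mod 10).

Both directions hold; the statement is true.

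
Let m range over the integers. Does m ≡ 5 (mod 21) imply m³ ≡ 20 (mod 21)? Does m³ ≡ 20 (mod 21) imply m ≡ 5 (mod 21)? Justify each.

(⇒) Suppose m ≡ 5 (mod 21). Write m = 21j + 5. Then (21j + 5)³ = 9261j³ + 6615j² + 1575j + 125 = 21(441j³ + 315j² + 75j + 5) + 20, so m³ ≡ 20 (mod 21).

(⇐) This fails: take m = 17. Then 17³ = 4913 ≡ 20 (mod 21), yet 17 ≡ 17 (mod 21), not 5.

Only the forward implication holds.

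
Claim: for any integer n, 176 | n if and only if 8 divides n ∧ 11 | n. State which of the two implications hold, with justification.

(⇒) If 176 ∣ n, write n = 176q. Since 176 = 22·8, n = 8·(22q), so 8 ∣ n; and since 176 = 16·11, n = 11·(16q), so 11 ∣ n.

(⇐) This fails: take n = 88. Both 8 ∣ 88 and 11 ∣ 88, yet 88 is not a multiple of 176 (since 88 = 0·176 + 88), so 176 ∤ 88.

Only the forward direction holds.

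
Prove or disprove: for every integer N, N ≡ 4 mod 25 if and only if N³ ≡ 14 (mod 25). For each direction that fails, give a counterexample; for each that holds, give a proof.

(→) Suppose N ≡ 4 mod 25. Write N = 25j + 4. Then (25j + 4)³ = 15625j³ + 7500j² + 1200j + 64 = 25(625j³ + 300j² + 48j + 2) + 14, so N³ ≡ 14 (mod 25).

(←) Conversely, suppose N³ ≡ 14 (mod 25). The only residue r in {0, …, 24} with r³ ≡ 14 (mod 25) is r = 4, so N ≡ 4 (mod 25).

Both directions hold; the statement is true.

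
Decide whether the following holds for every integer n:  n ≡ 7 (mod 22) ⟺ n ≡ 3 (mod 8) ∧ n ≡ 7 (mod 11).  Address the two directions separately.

Only the reverse direction holds.

Forward direction. This fails: n = 73 gives 73 ≡ 7 (mod 22) but 73 ≡ 1 (mod 8), so the conjunction on the right does not hold.

Converse. If n ≡ 3 (mod 8) and n ≡ 7 (mod 11), then by the Chinese remainder theorem n ≡ 51 (mod 88). Since 51 ≡ 7 (mod 22) and 22 ∣ 88, we get n ≡ 7 (mod 22).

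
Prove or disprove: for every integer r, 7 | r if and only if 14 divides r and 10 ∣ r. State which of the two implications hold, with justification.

[⇒] This fails: take r = 7. Certainly 7 ∣ 7, but 14 ∤ 7.

[⇐] Suppose 14 ∣ r and 10 ∣ r. Any common multiple of 14 and 10 is a multiple of their lcm; here lcm(14, 10) = 14·10/gcd(14, 10) = 140/2 = 70, so 70 ∣ r. Since 7 ∣ 70, it follows that 7 ∣ r.

Not equivalent: only (⇐) holds.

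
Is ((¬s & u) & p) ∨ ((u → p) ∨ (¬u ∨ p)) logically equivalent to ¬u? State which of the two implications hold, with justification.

Forward direction. This fails. Under u = T, p = T, s = F, the left side is true but the right side is false.

Converse. Assume the antecedent. If u is true, the antecedent cannot hold. If u is false, the consequent reduces to true regardless of the other variables. Either way the consequent holds.

Not equivalent: only (⇐) holds.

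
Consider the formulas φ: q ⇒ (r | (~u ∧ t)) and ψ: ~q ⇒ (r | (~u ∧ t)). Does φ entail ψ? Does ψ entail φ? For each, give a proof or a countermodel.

(→) This fails. Under r = F, u = F, q = F, t = F, the left side is true but the right side is false.

(←) This fails. Under r = F, u = F, q = T, t = F, the left side is false but the right side is true.

Neither direction holds.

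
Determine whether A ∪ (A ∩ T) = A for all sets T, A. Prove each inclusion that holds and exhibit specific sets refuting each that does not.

Both inclusions hold; the sets are equal.

(⟹) Let x ∈ A ∪ (A ∩ T). Then either x ∈ A and x ∉ T; or x ∈ T ∩ A. In each case x ∈ A, so A ∪ (A ∩ T) ⊆ A.

(⟸) Let x ∈ A. Then either x ∈ A and x ∉ T; or x ∈ T ∩ A. In each case x ∈ A ∪ (A ∩ T), so A ⊆ A ∪ (A ∩ T).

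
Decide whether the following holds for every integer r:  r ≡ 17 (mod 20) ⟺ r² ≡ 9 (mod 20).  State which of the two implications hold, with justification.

(→) Suppose r ≡ 17 (mod 20). Write r = 20j + 17. Then (20j + 17)² = 400j² + 680j + 289 = 20(20j² + 34j + 14) + 9, so r² ≡ 9 (mod 20).

(←) This fails: take r = 3. Then 3² = 9 ≡ 9 (mod 20), yet 3 ≡ 3 (mod 20), not 17.

Not equivalent: only (⇒) holds.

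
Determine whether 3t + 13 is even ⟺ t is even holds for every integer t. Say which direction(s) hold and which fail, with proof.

Neither direction holds.

[⇒] This fails: t = 1 gives 3t + 13 = 16, which is even, but 1 is odd, not even.

[⇐] This also fails: t = 2 is even, but 3t + 13 = 19 is odd, not even.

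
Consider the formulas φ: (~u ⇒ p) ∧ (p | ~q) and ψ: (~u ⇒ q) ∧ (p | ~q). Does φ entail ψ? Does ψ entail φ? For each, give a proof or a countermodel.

(←) Assume the antecedent. If q is true, the antecedent forces (q = T, p = T, u = F) or (q = T, p = T, u = T), and (~u ⇒ p) ∧ (p | ~q) holds there. If q is false, the antecedent forces (q = F, p = F, u = T) or (q = F, p = T, u = T), and (~u ⇒ p) ∧ (p | ~q) holds there. Either way (~u ⇒ p) ∧ (p | ~q) holds.

(→) This fails. Under q = F, p = T, u = F, the left side is true but the right side is false.

Only the converse holds.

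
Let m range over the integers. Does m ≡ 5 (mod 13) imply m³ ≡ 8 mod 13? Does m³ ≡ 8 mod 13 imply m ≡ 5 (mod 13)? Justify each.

(⇒) Suppose m ≡ 5 (mod 13). Write m = 13j + 5. Then (13j + 5)³ = 2197j³ + 2535j² + 975j + 125 = 13(169j³ + 195j² + 75j + 9) + 8, so m³ ≡ 8 (mod 13).

(⇐) This fails: take m = 2. Then 2³ = 8 ≡ 8 (mod 13), yet 2 ≡ 2 (mod 13), not 5.

Only the forward implication holds.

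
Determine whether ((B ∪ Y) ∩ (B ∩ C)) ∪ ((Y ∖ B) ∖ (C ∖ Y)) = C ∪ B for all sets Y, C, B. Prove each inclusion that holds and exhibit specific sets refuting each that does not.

(⊆) This inclusion fails. Take Y = {1}, C = ∅, B = ∅; then 1 ∈ ((B ∪ Y) ∩ (B ∩ C)) ∪ ((Y ∖ B) ∖ (C ∖ Y)) but 1 ∉ C ∪ B.

(⊇) This inclusion fails. Take Y = ∅, C = {1}, B = ∅; then 1 ∈ C ∪ B but 1 ∉ ((B ∪ Y) ∩ (B ∩ C)) ∪ ((Y ∖ B) ∖ (C ∖ Y)).

Both inclusions fail.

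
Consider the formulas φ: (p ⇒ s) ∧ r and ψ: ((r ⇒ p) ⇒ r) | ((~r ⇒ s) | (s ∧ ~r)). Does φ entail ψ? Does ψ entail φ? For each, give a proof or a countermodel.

(⇐) This fails. Under r = F, s = T, p = F, the left side is false but the right side is true.

(⇒) Assume the antecedent. If r is true, the consequent reduces to true regardless of the other variables. If r is false, the antecedent cannot hold. Either way the consequent holds.

Only the forward implication holds.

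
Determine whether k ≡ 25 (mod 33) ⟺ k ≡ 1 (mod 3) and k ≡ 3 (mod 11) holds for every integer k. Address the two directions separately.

[⇐] If k ≡ 1 (mod 3) and k ≡ 3 (mod 11), then by the Chinese remainder theorem k ≡ 25 (mod 33). This is exactly k ≡ 25 (mod 33).

[⇒] Suppose k ≡ 25 (mod 33); write k = 33j + 25. Since 3 ∣ 33, reducing mod 3 gives k ≡ 25 ≡ 1 (mod 3); since 11 ∣ 33, reducing mod 11 gives k ≡ 25 ≡ 3 (mod 11).

Both implications hold.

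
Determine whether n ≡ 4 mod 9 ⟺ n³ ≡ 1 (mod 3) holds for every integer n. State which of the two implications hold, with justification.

[⇐] This fails: take n = 1. Then 1³ = 1 ≡ 1 (mod 3), yet 1 ≡ 1 (mod 9), not 4.

[⇒] Suppose n ≡ 4 (mod 9). Then n³ ≡ 4³ = 64 (mod 9), and since 3 ∣ 9, also n³ ≡ 1 (mod 3).

The forward direction holds; the converse fails.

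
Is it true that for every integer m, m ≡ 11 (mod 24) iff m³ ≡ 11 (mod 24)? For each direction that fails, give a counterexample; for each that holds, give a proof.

(⇒) Suppose m ≡ 11 (mod 24). Write m = 24j + 11. Then (24j + 11)³ = 13824j³ + 19008j² + 8712j + 1331 = 24(576j³ + 792j² + 363j + 55) + 11, so m³ ≡ 11 (mod 24).

(⇐) Conversely, suppose m³ ≡ 11 (mod 24). The only residue r in {0, …, 23} with r³ ≡ 11 (mod 24) is r = 11, so m ≡ 11 (mod 24).

Equivalent; both directions hold.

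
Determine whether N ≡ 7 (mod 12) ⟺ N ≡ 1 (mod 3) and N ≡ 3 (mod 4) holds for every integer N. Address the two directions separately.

Converse. If N ≡ 1 (mod 3) and N ≡ 3 (mod 4), then by the Chinese remainder theorem N ≡ 7 (mod 12). This is exactly N ≡ 7 (mod 12).

Forward direction. Suppose N ≡ 7 (mod 12); write N = 12j + 7. Since 3 ∣ 12, reducing mod 3 gives N ≡ 7 ≡ 1 (mod 3); since 4 ∣ 12, reducing mod 4 gives N ≡ 7 ≡ 3 (mod 4).

Equivalent; both directions hold.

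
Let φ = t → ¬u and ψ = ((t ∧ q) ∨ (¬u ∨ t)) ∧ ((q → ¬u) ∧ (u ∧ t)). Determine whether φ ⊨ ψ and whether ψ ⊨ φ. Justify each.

[⇒] This fails. Under u = F, q = F, t = F, the left side is true but the right side is false.

[⇐] This fails. Under u = T, q = F, t = T, the left side is false but the right side is true.

Both directions fail.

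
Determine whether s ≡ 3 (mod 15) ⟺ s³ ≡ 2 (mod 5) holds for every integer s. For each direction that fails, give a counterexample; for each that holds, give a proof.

(→) Suppose s ≡ 3 (mod 15). Then s³ ≡ 3³ = 27 (mod 15), and since 5 ∣ 15, also s³ ≡ 2 (mod 5).

(←) This fails: take s = 8. Then 8³ = 512 ≡ 2 (mod 5), yet 8 ≡ 8 (mod 15), not 3.

Not equivalent: only (⇒) holds.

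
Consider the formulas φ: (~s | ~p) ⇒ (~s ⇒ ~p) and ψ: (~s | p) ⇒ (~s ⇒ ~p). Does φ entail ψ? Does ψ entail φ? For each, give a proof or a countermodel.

Both directions hold; the statement is true.

(⟹) Assume the antecedent. If s is true, (~s | p) ⇒ (~s ⇒ ~p) reduces to true regardless of the other variables. If s is false, the antecedent forces (s = F, p = F), and (~s | p) ⇒ (~s ⇒ ~p) holds there. Either way (~s | p) ⇒ (~s ⇒ ~p) holds.

(⟸) Assume the antecedent. If s is true, (~s | ~p) ⇒ (~s ⇒ ~p) reduces to true regardless of the other variables. If s is false, the antecedent forces (s = F, p = F), and (~s | ~p) ⇒ (~s ⇒ ~p) holds there. Either way (~s | ~p) ⇒ (~s ⇒ ~p) holds.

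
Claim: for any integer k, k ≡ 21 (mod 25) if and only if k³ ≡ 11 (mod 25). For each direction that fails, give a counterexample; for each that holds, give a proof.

(⟹) Suppose k ≡ 21 (mod 25). Write k = 25j + 21. Then (25j + 21)³ = 15625j³ + 39375j² + 33075j + 9261 = 25(625j³ + 1575j² + 1323j + 370) + 11, so k³ ≡ 11 (mod 25).

(⟸) Conversely, suppose k³ ≡ 11 (mod 25). The only residue r in {0, …, 24} with r³ ≡ 11 (mod 25) is r = 21, so k ≡ 21 (mod 25).

Both implications hold.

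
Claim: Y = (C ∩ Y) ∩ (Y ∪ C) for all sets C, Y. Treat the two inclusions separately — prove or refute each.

Only the reverse inclusion holds.

(⟹) This inclusion fails. Take C = ∅, Y = {1}; then 1 ∈ Y but 1 ∉ (C ∩ Y) ∩ (Y ∪ C).

(⟸) Let x ∈ (C ∩ Y) ∩ (Y ∪ C). Then x ∈ C ∩ Y, from which x ∈ Y.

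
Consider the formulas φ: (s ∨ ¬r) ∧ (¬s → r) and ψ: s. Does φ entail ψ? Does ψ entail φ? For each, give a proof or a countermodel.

Forward direction. Assume the antecedent. If r is true, the antecedent forces (r = T, s = T), and s holds there. If r is false, the antecedent forces (r = F, s = T), and s holds there. Either way s holds.

Converse. Assume the antecedent. If r is true, the antecedent forces (r = T, s = T), and (s ∨ ¬r) ∧ (¬s → r) holds there. If r is false, the antecedent forces (r = F, s = T), and (s ∨ ¬r) ∧ (¬s → r) holds there. Either way (s ∨ ¬r) ∧ (¬s → r) holds.

The biconditional holds.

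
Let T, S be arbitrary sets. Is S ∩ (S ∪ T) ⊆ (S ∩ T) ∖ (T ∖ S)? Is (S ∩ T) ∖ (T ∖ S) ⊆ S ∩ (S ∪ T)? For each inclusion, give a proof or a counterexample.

(⊆) fails; (⊇) holds.

(⟸) Let x ∈ (S ∩ T) ∖ (T ∖ S). Then x ∈ T ∩ S, from which x ∈ S ∩ (S ∪ T).

(⟹) This inclusion fails. Take T = ∅, S = {1}; then 1 ∈ S ∩ (S ∪ T) but 1 ∉ (S ∩ T) ∖ (T ∖ S).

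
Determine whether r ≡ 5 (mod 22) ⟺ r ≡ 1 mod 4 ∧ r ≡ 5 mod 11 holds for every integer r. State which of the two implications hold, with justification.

(→) This fails: r = 27 gives 27 ≡ 5 (mod 22) but 27 ≡ 3 (mod 4), so the conjunction on the right does not hold.

(←) Conversely, if r ≡ 1 (mod 4) and r ≡ 5 (mod 11), then by the Chinese remainder theorem r ≡ 5 (mod 44). Since 5 ≡ 5 (mod 22) and 22 ∣ 44, we get r ≡ 5 (mod 22).

Not equivalent: only (⇐) holds.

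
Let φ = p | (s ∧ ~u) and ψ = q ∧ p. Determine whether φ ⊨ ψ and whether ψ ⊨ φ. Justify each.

Only the reverse direction holds.

[⇒] This fails. Under s = T, u = F, p = F, q = F, the left side is true but the right side is false.

[⇐] Assume the antecedent. If s is true, the antecedent forces (s = T, u = F, p = T, q = T) or (s = T, u = T, p = T, q = T), and p | (s ∧ ~u) holds there. If s is false, the antecedent forces (s = F, u = F, p = T, q = T) or (s = F, u = T, p = T, q = T), and p | (s ∧ ~u) holds there. Either way p | (s ∧ ~u) holds.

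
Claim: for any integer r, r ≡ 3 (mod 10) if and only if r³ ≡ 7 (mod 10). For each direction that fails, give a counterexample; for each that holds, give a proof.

Both implications hold.

[⇒] Suppose r ≡ 3 (mod 10). Write r = 10j + 3. Then (10j + 3)³ = 1000j³ + 900j² + 270j + 27 = 10(100j³ + 90j² + 27j + 2) + 7, so r³ ≡ 7 (mod 10).

[⇐] Conversely, suppose r³ ≡ 7 (mod 10). The only residue r in {0, …, 9} with r³ ≡ 7 (mod 10) is r = 3, so r ≡ 3 (mod 10).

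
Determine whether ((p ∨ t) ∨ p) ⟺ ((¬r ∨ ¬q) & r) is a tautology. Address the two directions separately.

(⇒) This fails. Under r = F, t = T, p = F, q = F, the left side is true but the right side is false.

(⇐) This fails. Under r = T, t = F, p = F, q = F, the left side is false but the right side is true.

Neither implication holds.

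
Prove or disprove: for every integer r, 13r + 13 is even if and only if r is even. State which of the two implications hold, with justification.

(⟹) This fails: r = 7 gives 13r + 13 = 104, which is even, but 7 is odd, not even.

(⟸) This also fails: r = 6 is even, but 13r + 13 = 91 is odd, not even.

(⇒) fails and (⇐) fails.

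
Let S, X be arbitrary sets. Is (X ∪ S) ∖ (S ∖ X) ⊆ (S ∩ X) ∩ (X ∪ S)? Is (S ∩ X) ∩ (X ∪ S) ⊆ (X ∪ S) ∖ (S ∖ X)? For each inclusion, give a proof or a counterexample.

Only the reverse inclusion holds.

Forward inclusion. This inclusion fails. Take S = ∅, X = {1}; then 1 ∈ (X ∪ S) ∖ (S ∖ X) but 1 ∉ (S ∩ X) ∩ (X ∪ S).

Reverse inclusion. Let x ∈ (S ∩ X) ∩ (X ∪ S). Then x ∈ S ∩ X, from which x ∈ (X ∪ S) ∖ (S ∖ X).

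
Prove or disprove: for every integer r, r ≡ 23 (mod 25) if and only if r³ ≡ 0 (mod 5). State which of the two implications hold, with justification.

(⇒) fails and (⇐) fails.

(→) This fails: take r = 23. Then 23 ≡ 23 (mod 25), but 23³ = 12167 ≡ 2 (mod 5), not 0.

(←) This fails: take r = 0. Then 0³ = 0 ≡ 0 (mod 5), yet 0 ≡ 0 (mod 25), not 23.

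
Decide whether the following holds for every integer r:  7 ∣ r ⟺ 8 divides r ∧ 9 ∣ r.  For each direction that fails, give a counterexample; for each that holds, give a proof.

(⟹) This fails: take r = 7. Certainly 7 ∣ 7, but 8 ∤ 7.

(⟸) This fails: take r = 72. Both 8 ∣ 72 and 9 ∣ 72, yet 72 is not a multiple of 7 (since 72 = 10·7 + 2), so 7 ∤ 72.

Neither implication holds.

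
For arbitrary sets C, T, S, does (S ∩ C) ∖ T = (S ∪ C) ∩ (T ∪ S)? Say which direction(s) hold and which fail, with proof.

(⊆) Let x ∈ (S ∩ C) ∖ T. Then x ∈ C ∩ S and x ∉ T, from which x ∈ (S ∪ C) ∩ (T ∪ S).

(⊇) This inclusion fails. Take C = {1}, T = {1}, S = ∅; then 1 ∈ (S ∪ C) ∩ (T ∪ S) but 1 ∉ (S ∩ C) ∖ T.

The sets are not equal: only the forward inclusion holds.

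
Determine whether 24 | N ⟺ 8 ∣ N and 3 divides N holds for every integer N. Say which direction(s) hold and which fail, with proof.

Both directions hold; the statement is true.

(→) If 24 ∣ N, write N = 24q. Since 24 = 3·8, N = 8·(3q), so 8 ∣ N; and since 24 = 8·3, N = 3·(8q), so 3 ∣ N.

(←) Suppose 8 ∣ N and 3 ∣ N. Any common multiple of 8 and 3 is a multiple of their lcm; here gcd(8, 3) = 1, so lcm(8, 3) = 8·3 = 24, so 24 ∣ N.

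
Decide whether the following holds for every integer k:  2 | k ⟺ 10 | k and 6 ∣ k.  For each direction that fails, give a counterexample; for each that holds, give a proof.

(⇐) Suppose 10 ∣ k and 6 ∣ k. Any common multiple of 10 and 6 is a multiple of their lcm; here lcm(10, 6) = 10·6/gcd(10, 6) = 60/2 = 30, so 30 ∣ k. Since 2 ∣ 30, it follows that 2 ∣ k.

(⇒) This fails: take k = 2. Certainly 2 ∣ 2, but 10 ∤ 2.

Not equivalent: only (⇐) holds.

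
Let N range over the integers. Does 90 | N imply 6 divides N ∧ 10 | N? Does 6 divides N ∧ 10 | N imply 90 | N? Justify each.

(⇒) holds; (⇐) fails.

(→) If 90 ∣ N, write N = 90q. Since 90 = 15·6, N = 6·(15q), so 6 ∣ N; and since 90 = 9·10, N = 10·(9q), so 10 ∣ N.

(←) This fails: take N = 30. Both 6 ∣ 30 and 10 ∣ 30, yet 30 is not a multiple of 90 (since 30 = 0·90 + 30), so 90 ∤ 30.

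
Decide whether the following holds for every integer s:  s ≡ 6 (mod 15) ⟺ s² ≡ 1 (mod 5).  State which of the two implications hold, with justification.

Not equivalent: only (⇒) holds.

(→) Suppose s ≡ 6 (mod 15). Then s² ≡ 6² = 36 (mod 15), and since 5 ∣ 15, also s² ≡ 1 (mod 5).

(←) This fails: take s = 1. Then 1² = 1 ≡ 1 (mod 5), yet 1 ≡ 1 (mod 15), not 6.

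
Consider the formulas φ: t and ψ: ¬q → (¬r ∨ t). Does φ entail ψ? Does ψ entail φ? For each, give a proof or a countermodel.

Not equivalent: only (⇒) holds.

[⇒] Assume the antecedent. If q is true, ¬q → (¬r ∨ t) reduces to true regardless of the other variables. If q is false, the antecedent forces (q = F, t = T, r = F) or (q = F, t = T, r = T), and ¬q → (¬r ∨ t) holds there. Either way ¬q → (¬r ∨ t) holds.

[⇐] This fails. Under q = F, t = F, r = F, the left side is false but the right side is true.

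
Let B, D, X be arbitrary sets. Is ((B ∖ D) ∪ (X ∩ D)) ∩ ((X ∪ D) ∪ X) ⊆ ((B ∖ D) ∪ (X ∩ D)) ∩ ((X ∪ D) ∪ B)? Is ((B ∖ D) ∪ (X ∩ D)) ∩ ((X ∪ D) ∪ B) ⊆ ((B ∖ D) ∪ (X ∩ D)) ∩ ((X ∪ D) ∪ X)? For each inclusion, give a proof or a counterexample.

Reverse inclusion. This inclusion fails. Take B = {1}, D = ∅, X = ∅; then 1 ∈ ((B ∖ D) ∪ (X ∩ D)) ∩ ((X ∪ D) ∪ B) but 1 ∉ ((B ∖ D) ∪ (X ∩ D)) ∩ ((X ∪ D) ∪ X).

Forward inclusion. Let x ∈ ((B ∖ D) ∪ (X ∩ D)) ∩ ((X ∪ D) ∪ X). Then either x ∈ B ∩ X and x ∉ D; or x ∈ D ∩ X and x ∉ B; or x ∈ B ∩ D ∩ X. In each case x ∈ ((B ∖ D) ∪ (X ∩ D)) ∩ ((X ∪ D) ∪ B), so ((B ∖ D) ∪ (X ∩ D)) ∩ ((X ∪ D) ∪ X) ⊆ ((B ∖ D) ∪ (X ∩ D)) ∩ ((X ∪ D) ∪ B).

The sets are not equal: only the forward inclusion holds.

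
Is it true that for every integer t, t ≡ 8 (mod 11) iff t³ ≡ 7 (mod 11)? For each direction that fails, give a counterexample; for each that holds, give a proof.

Both directions fail.

(→) This fails: take t = 8. Then 8 ≡ 8 (mod 11), but 8³ = 512 ≡ 6 (mod 11), not 7.

(←) This fails: take t = 6. Then 6³ = 216 ≡ 7 (mod 11), yet 6 ≡ 6 (mod 11), not 8.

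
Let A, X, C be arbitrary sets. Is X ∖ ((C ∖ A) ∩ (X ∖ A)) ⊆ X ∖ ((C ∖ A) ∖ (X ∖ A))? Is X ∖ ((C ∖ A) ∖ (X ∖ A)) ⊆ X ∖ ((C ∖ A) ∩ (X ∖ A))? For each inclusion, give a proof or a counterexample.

(⊆) holds; (⊇) fails.

(⟸) This inclusion fails. Take A = ∅, X = {1}, C = {1}; then 1 ∈ X ∖ ((C ∖ A) ∖ (X ∖ A)) but 1 ∉ X ∖ ((C ∖ A) ∩ (X ∖ A)).

(⟹) Let x ∈ X ∖ ((C ∖ A) ∩ (X ∖ A)). Then either x ∈ X and x ∉ A, C; or x ∈ A ∩ X and x ∉ C; or x ∈ A ∩ X ∩ C. In each case x ∈ X ∖ ((C ∖ A) ∖ (X ∖ A)), so X ∖ ((C ∖ A) ∩ (X ∖ A)) ⊆ X ∖ ((C ∖ A) ∖ (X ∖ A)).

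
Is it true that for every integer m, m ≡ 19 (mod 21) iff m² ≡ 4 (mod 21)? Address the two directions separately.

Converse. This fails: take m = 2. Then 2² = 4 ≡ 4 (mod 21), yet 2 ≡ 2 (mod 21), not 19.

Forward direction. Suppose m ≡ 19 (mod 21). Write m = 21j + 19. Then (21j + 19)² = 441j² + 798j + 361 = 21(21j² + 38j + 17) + 4, so m² ≡ 4 (mod 21).

Not equivalent: only (⇒) holds.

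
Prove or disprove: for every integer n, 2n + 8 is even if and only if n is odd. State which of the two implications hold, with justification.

(⟹) This fails: take n = 4. Then 2n + 8 = 16, which is even, yet n = 4 is even, not odd.

(⟸) Suppose n is odd. Since 2 is even, 2n is even for every n, so 2n + 8 has the same parity as 8, which is even. Hence 2n + 8 is even.

(⇒) fails; (⇐) holds.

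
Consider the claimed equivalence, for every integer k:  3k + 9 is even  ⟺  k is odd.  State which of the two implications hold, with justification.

Both directions hold; the statement is true.

(⟸) Suppose k is odd; write k = 2j + 1. Then 3k + 9 = 3·(2j + 1) + 9 = 2·3j + 12, which is even.

(⟹) Suppose 3k + 9 is even. Since 3 is odd, 3k and k have the same parity, so 3k + 9 ≡ k + 9 (mod 2). As 9 is odd, 3k + 9 is even exactly when k is odd. Thus k is odd.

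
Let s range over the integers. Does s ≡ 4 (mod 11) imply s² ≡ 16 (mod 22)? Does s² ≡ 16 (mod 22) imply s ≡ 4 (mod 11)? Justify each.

Both directions fail.

(→) This fails: take s = 15. Then 15 ≡ 4 (mod 11), but 15² = 225 ≡ 5 (mod 22), not 16.

(←) This fails: take s = 18. Then 18² = 324 ≡ 16 (mod 22), yet 18 ≡ 7 (mod 11), not 4.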